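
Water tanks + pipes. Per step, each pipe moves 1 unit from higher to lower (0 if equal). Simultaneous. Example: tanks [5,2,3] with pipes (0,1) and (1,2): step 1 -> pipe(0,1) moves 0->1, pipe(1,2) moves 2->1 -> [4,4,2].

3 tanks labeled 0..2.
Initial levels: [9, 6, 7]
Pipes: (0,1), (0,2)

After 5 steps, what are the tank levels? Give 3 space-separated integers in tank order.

Answer: 6 8 8

Derivation:
Step 1: flows [0->1,0->2] -> levels [7 7 8]
Step 2: flows [0=1,2->0] -> levels [8 7 7]
Step 3: flows [0->1,0->2] -> levels [6 8 8]
Step 4: flows [1->0,2->0] -> levels [8 7 7]
  -> period-2 cycle: step 4 state = step 2 state
  -> state at step 5: (5-2) mod 2 = 1, same as step 3 -> [6 8 8]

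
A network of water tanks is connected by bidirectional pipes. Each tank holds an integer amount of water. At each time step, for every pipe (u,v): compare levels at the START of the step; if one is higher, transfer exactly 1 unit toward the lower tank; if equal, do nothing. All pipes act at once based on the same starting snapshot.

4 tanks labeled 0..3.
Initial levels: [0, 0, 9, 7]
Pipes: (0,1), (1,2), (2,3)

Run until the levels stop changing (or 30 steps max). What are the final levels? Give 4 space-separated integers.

Step 1: flows [0=1,2->1,2->3] -> levels [0 1 7 8]
Step 2: flows [1->0,2->1,3->2] -> levels [1 1 7 7]
Step 3: flows [0=1,2->1,2=3] -> levels [1 2 6 7]
Step 4: flows [1->0,2->1,3->2] -> levels [2 2 6 6]
Step 5: flows [0=1,2->1,2=3] -> levels [2 3 5 6]
Step 6: flows [1->0,2->1,3->2] -> levels [3 3 5 5]
Step 7: flows [0=1,2->1,2=3] -> levels [3 4 4 5]
Step 8: flows [1->0,1=2,3->2] -> levels [4 3 5 4]
Step 9: flows [0->1,2->1,2->3] -> levels [3 5 3 5]
Step 10: flows [1->0,1->2,3->2] -> levels [4 3 5 4]
  -> period-2 cycle: step 10 state = step 8 state; never stabilizes
  -> state at step 30: (30-8) mod 2 = 0, same as step 8 -> [4 3 5 4]

Answer: 4 3 5 4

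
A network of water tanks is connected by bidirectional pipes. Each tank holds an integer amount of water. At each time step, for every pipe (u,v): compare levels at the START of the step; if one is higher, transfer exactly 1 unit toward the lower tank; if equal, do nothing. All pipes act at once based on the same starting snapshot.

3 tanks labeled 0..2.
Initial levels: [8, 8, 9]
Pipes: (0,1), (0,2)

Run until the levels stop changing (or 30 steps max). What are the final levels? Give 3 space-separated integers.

Step 1: flows [0=1,2->0] -> levels [9 8 8]
Step 2: flows [0->1,0->2] -> levels [7 9 9]
Step 3: flows [1->0,2->0] -> levels [9 8 8]
  -> period-2 cycle: step 3 state = step 1 state; never stabilizes
  -> state at step 30: (30-1) mod 2 = 1, same as step 2 -> [7 9 9]

Answer: 7 9 9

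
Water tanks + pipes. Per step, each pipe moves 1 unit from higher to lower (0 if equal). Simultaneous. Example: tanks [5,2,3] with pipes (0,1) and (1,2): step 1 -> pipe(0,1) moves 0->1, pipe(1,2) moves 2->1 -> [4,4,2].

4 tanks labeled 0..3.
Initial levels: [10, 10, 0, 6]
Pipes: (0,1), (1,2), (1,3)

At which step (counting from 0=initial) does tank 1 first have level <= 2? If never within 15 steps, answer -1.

Answer: -1

Derivation:
Step 1: flows [0=1,1->2,1->3] -> levels [10 8 1 7]
Step 2: flows [0->1,1->2,1->3] -> levels [9 7 2 8]
Step 3: flows [0->1,1->2,3->1] -> levels [8 8 3 7]
Step 4: flows [0=1,1->2,1->3] -> levels [8 6 4 8]
Step 5: flows [0->1,1->2,3->1] -> levels [7 7 5 7]
Step 6: flows [0=1,1->2,1=3] -> levels [7 6 6 7]
Step 7: flows [0->1,1=2,3->1] -> levels [6 8 6 6]
Step 8: flows [1->0,1->2,1->3] -> levels [7 5 7 7]
Step 9: flows [0->1,2->1,3->1] -> levels [6 8 6 6]
  -> period-2 cycle (repeats step 7); tank 1 never drops to <=2
Tank 1 never reaches <=2 within 15 steps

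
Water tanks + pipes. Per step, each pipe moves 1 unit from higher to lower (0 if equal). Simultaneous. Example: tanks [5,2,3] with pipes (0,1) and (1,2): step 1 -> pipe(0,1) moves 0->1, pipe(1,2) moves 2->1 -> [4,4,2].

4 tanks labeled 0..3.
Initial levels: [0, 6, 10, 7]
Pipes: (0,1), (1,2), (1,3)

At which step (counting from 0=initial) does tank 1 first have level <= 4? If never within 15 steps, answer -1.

Answer: -1

Derivation:
Step 1: flows [1->0,2->1,3->1] -> levels [1 7 9 6]
Step 2: flows [1->0,2->1,1->3] -> levels [2 6 8 7]
Step 3: flows [1->0,2->1,3->1] -> levels [3 7 7 6]
Step 4: flows [1->0,1=2,1->3] -> levels [4 5 7 7]
Step 5: flows [1->0,2->1,3->1] -> levels [5 6 6 6]
Step 6: flows [1->0,1=2,1=3] -> levels [6 5 6 6]
Step 7: flows [0->1,2->1,3->1] -> levels [5 8 5 5]
Step 8: flows [1->0,1->2,1->3] -> levels [6 5 6 6]
  -> period-2 cycle (repeats step 6); tank 1 never drops to <=4
Tank 1 never reaches <=4 within 15 steps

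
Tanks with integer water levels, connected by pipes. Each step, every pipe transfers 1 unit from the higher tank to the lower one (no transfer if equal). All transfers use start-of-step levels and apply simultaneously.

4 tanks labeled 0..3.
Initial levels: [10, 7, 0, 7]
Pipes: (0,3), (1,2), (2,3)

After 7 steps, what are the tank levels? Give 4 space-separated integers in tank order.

Answer: 6 6 5 7

Derivation:
Step 1: flows [0->3,1->2,3->2] -> levels [9 6 2 7]
Step 2: flows [0->3,1->2,3->2] -> levels [8 5 4 7]
Step 3: flows [0->3,1->2,3->2] -> levels [7 4 6 7]
Step 4: flows [0=3,2->1,3->2] -> levels [7 5 6 6]
Step 5: flows [0->3,2->1,2=3] -> levels [6 6 5 7]
Step 6: flows [3->0,1->2,3->2] -> levels [7 5 7 5]
Step 7: flows [0->3,2->1,2->3] -> levels [6 6 5 7]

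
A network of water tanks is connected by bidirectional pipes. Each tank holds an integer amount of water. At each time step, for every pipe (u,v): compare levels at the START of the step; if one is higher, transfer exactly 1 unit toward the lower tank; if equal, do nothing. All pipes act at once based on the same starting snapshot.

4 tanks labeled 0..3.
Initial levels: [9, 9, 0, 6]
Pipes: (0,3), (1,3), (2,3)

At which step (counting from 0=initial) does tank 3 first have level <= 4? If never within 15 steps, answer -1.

Step 1: flows [0->3,1->3,3->2] -> levels [8 8 1 7]
Step 2: flows [0->3,1->3,3->2] -> levels [7 7 2 8]
Step 3: flows [3->0,3->1,3->2] -> levels [8 8 3 5]
Step 4: flows [0->3,1->3,3->2] -> levels [7 7 4 6]
Step 5: flows [0->3,1->3,3->2] -> levels [6 6 5 7]
Step 6: flows [3->0,3->1,3->2] -> levels [7 7 6 4]
Tank 3 first reaches <=4 at step 6

Answer: 6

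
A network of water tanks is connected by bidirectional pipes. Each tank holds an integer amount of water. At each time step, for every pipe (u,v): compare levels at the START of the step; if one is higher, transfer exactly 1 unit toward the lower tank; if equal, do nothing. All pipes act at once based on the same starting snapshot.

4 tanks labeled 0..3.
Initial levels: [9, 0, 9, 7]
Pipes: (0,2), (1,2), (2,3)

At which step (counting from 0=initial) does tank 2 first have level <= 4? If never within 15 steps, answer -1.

Step 1: flows [0=2,2->1,2->3] -> levels [9 1 7 8]
Step 2: flows [0->2,2->1,3->2] -> levels [8 2 8 7]
Step 3: flows [0=2,2->1,2->3] -> levels [8 3 6 8]
Step 4: flows [0->2,2->1,3->2] -> levels [7 4 7 7]
Step 5: flows [0=2,2->1,2=3] -> levels [7 5 6 7]
Step 6: flows [0->2,2->1,3->2] -> levels [6 6 7 6]
Step 7: flows [2->0,2->1,2->3] -> levels [7 7 4 7]
Tank 2 first reaches <=4 at step 7

Answer: 7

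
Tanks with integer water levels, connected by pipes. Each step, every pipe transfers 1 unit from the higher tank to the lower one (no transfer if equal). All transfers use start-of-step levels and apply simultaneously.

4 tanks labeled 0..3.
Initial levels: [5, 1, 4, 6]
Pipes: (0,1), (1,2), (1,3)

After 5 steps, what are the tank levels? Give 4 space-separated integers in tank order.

Answer: 4 4 4 4

Derivation:
Step 1: flows [0->1,2->1,3->1] -> levels [4 4 3 5]
Step 2: flows [0=1,1->2,3->1] -> levels [4 4 4 4]
Step 3: flows [0=1,1=2,1=3] -> levels [4 4 4 4]
  -> stable; steps 4..5 unchanged -> [4 4 4 4]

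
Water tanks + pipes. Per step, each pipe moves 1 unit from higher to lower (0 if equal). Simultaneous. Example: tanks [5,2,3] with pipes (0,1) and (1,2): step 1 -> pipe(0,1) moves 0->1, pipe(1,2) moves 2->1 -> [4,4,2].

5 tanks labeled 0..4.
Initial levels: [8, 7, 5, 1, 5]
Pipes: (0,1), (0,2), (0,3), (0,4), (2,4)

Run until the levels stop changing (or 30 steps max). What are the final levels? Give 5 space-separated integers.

Step 1: flows [0->1,0->2,0->3,0->4,2=4] -> levels [4 8 6 2 6]
Step 2: flows [1->0,2->0,0->3,4->0,2=4] -> levels [6 7 5 3 5]
Step 3: flows [1->0,0->2,0->3,0->4,2=4] -> levels [4 6 6 4 6]
Step 4: flows [1->0,2->0,0=3,4->0,2=4] -> levels [7 5 5 4 5]
Step 5: flows [0->1,0->2,0->3,0->4,2=4] -> levels [3 6 6 5 6]
Step 6: flows [1->0,2->0,3->0,4->0,2=4] -> levels [7 5 5 4 5]
  -> period-2 cycle: step 6 state = step 4 state; never stabilizes
  -> state at step 30: (30-4) mod 2 = 0, same as step 4 -> [7 5 5 4 5]

Answer: 7 5 5 4 5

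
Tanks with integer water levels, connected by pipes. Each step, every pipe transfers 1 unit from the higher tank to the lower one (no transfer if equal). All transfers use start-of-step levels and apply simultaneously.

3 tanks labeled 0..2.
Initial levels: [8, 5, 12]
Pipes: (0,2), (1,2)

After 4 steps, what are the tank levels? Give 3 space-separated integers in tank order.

Step 1: flows [2->0,2->1] -> levels [9 6 10]
Step 2: flows [2->0,2->1] -> levels [10 7 8]
Step 3: flows [0->2,2->1] -> levels [9 8 8]
Step 4: flows [0->2,1=2] -> levels [8 8 9]

Answer: 8 8 9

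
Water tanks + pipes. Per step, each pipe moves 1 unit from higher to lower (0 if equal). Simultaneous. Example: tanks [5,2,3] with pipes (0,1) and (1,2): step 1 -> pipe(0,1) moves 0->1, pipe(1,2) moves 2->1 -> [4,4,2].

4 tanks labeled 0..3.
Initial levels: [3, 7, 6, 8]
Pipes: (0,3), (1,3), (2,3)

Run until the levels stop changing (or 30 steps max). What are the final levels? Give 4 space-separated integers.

Answer: 6 6 6 6

Derivation:
Step 1: flows [3->0,3->1,3->2] -> levels [4 8 7 5]
Step 2: flows [3->0,1->3,2->3] -> levels [5 7 6 6]
Step 3: flows [3->0,1->3,2=3] -> levels [6 6 6 6]
Step 4: flows [0=3,1=3,2=3] -> levels [6 6 6 6]
  -> stable (no change)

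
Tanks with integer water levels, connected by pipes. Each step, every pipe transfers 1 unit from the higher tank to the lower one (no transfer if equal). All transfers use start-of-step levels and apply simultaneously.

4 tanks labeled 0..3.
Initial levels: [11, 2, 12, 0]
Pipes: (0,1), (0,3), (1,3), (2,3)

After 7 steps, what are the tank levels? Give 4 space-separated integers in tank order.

Step 1: flows [0->1,0->3,1->3,2->3] -> levels [9 2 11 3]
Step 2: flows [0->1,0->3,3->1,2->3] -> levels [7 4 10 4]
Step 3: flows [0->1,0->3,1=3,2->3] -> levels [5 5 9 6]
Step 4: flows [0=1,3->0,3->1,2->3] -> levels [6 6 8 5]
Step 5: flows [0=1,0->3,1->3,2->3] -> levels [5 5 7 8]
Step 6: flows [0=1,3->0,3->1,3->2] -> levels [6 6 8 5]
  -> period-2 cycle: step 6 state = step 4 state
  -> state at step 7: (7-4) mod 2 = 1, same as step 5 -> [5 5 7 8]

Answer: 5 5 7 8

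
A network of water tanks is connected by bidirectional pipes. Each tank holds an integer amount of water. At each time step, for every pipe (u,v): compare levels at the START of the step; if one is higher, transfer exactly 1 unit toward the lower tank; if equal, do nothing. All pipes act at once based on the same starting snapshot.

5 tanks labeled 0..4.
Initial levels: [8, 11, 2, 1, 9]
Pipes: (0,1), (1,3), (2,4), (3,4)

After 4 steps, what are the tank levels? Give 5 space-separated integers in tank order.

Answer: 8 7 4 6 6

Derivation:
Step 1: flows [1->0,1->3,4->2,4->3] -> levels [9 9 3 3 7]
Step 2: flows [0=1,1->3,4->2,4->3] -> levels [9 8 4 5 5]
Step 3: flows [0->1,1->3,4->2,3=4] -> levels [8 8 5 6 4]
Step 4: flows [0=1,1->3,2->4,3->4] -> levels [8 7 4 6 6]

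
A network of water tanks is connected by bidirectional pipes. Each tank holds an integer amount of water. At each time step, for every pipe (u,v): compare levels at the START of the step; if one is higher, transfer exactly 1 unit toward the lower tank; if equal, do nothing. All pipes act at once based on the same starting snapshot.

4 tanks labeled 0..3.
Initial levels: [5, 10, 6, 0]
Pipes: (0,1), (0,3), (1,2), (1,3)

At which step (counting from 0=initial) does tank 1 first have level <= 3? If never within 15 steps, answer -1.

Answer: -1

Derivation:
Step 1: flows [1->0,0->3,1->2,1->3] -> levels [5 7 7 2]
Step 2: flows [1->0,0->3,1=2,1->3] -> levels [5 5 7 4]
Step 3: flows [0=1,0->3,2->1,1->3] -> levels [4 5 6 6]
Step 4: flows [1->0,3->0,2->1,3->1] -> levels [6 6 5 4]
Step 5: flows [0=1,0->3,1->2,1->3] -> levels [5 4 6 6]
Step 6: flows [0->1,3->0,2->1,3->1] -> levels [5 7 5 4]
Step 7: flows [1->0,0->3,1->2,1->3] -> levels [5 4 6 6]
  -> period-2 cycle (repeats step 5); tank 1 never drops to <=3
Tank 1 never reaches <=3 within 15 steps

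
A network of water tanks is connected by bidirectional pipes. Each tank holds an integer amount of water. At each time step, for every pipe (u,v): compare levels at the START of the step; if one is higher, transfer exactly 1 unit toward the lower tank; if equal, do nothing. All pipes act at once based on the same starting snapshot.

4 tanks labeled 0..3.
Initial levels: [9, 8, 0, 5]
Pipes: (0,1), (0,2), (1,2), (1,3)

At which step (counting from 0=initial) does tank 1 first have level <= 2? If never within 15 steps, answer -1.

Answer: -1

Derivation:
Step 1: flows [0->1,0->2,1->2,1->3] -> levels [7 7 2 6]
Step 2: flows [0=1,0->2,1->2,1->3] -> levels [6 5 4 7]
Step 3: flows [0->1,0->2,1->2,3->1] -> levels [4 6 6 6]
Step 4: flows [1->0,2->0,1=2,1=3] -> levels [6 5 5 6]
Step 5: flows [0->1,0->2,1=2,3->1] -> levels [4 7 6 5]
Step 6: flows [1->0,2->0,1->2,1->3] -> levels [6 4 6 6]
Step 7: flows [0->1,0=2,2->1,3->1] -> levels [5 7 5 5]
Step 8: flows [1->0,0=2,1->2,1->3] -> levels [6 4 6 6]
  -> period-2 cycle (repeats step 6); tank 1 never drops to <=2
Tank 1 never reaches <=2 within 15 steps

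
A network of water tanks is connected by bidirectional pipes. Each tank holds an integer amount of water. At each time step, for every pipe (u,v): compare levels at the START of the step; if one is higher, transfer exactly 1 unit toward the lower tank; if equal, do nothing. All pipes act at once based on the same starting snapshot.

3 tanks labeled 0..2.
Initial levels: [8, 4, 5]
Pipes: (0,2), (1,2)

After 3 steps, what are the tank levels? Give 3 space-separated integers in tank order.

Step 1: flows [0->2,2->1] -> levels [7 5 5]
Step 2: flows [0->2,1=2] -> levels [6 5 6]
Step 3: flows [0=2,2->1] -> levels [6 6 5]

Answer: 6 6 5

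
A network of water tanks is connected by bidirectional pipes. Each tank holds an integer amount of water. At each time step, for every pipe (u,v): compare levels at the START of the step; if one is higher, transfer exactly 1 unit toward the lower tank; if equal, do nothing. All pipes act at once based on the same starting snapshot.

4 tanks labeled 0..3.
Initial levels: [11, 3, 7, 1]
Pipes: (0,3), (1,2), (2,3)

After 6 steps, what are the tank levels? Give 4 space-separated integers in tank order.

Step 1: flows [0->3,2->1,2->3] -> levels [10 4 5 3]
Step 2: flows [0->3,2->1,2->3] -> levels [9 5 3 5]
Step 3: flows [0->3,1->2,3->2] -> levels [8 4 5 5]
Step 4: flows [0->3,2->1,2=3] -> levels [7 5 4 6]
Step 5: flows [0->3,1->2,3->2] -> levels [6 4 6 6]
Step 6: flows [0=3,2->1,2=3] -> levels [6 5 5 6]

Answer: 6 5 5 6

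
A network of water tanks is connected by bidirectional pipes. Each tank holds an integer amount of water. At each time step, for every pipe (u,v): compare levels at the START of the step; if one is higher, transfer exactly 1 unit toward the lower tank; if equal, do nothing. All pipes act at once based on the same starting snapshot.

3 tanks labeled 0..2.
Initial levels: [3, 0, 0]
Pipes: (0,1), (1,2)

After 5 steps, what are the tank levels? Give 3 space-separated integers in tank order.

Answer: 1 1 1

Derivation:
Step 1: flows [0->1,1=2] -> levels [2 1 0]
Step 2: flows [0->1,1->2] -> levels [1 1 1]
Step 3: flows [0=1,1=2] -> levels [1 1 1]
  -> stable; steps 4..5 unchanged -> [1 1 1]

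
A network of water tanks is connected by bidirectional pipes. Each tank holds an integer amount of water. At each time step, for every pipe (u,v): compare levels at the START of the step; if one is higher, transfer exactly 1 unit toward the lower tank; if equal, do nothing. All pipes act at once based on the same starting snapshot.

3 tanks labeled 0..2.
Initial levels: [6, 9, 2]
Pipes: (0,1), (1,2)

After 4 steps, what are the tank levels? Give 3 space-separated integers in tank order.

Answer: 6 5 6

Derivation:
Step 1: flows [1->0,1->2] -> levels [7 7 3]
Step 2: flows [0=1,1->2] -> levels [7 6 4]
Step 3: flows [0->1,1->2] -> levels [6 6 5]
Step 4: flows [0=1,1->2] -> levels [6 5 6]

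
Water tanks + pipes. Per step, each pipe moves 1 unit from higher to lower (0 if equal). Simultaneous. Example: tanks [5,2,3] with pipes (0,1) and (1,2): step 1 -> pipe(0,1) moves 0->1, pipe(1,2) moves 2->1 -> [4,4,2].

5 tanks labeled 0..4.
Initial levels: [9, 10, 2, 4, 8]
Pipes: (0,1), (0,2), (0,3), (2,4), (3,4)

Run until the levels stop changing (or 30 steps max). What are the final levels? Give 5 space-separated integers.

Answer: 5 7 8 8 5

Derivation:
Step 1: flows [1->0,0->2,0->3,4->2,4->3] -> levels [8 9 4 6 6]
Step 2: flows [1->0,0->2,0->3,4->2,3=4] -> levels [7 8 6 7 5]
Step 3: flows [1->0,0->2,0=3,2->4,3->4] -> levels [7 7 6 6 7]
Step 4: flows [0=1,0->2,0->3,4->2,4->3] -> levels [5 7 8 8 5]
Step 5: flows [1->0,2->0,3->0,2->4,3->4] -> levels [8 6 6 6 7]
Step 6: flows [0->1,0->2,0->3,4->2,4->3] -> levels [5 7 8 8 5]
  -> period-2 cycle: step 6 state = step 4 state; never stabilizes
  -> state at step 30: (30-4) mod 2 = 0, same as step 4 -> [5 7 8 8 5]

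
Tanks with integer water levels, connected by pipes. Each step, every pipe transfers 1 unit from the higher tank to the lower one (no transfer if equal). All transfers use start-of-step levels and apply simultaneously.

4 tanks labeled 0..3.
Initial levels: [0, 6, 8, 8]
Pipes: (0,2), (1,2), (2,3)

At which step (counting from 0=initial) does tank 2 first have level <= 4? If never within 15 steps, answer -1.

Step 1: flows [2->0,2->1,2=3] -> levels [1 7 6 8]
Step 2: flows [2->0,1->2,3->2] -> levels [2 6 7 7]
Step 3: flows [2->0,2->1,2=3] -> levels [3 7 5 7]
Step 4: flows [2->0,1->2,3->2] -> levels [4 6 6 6]
Step 5: flows [2->0,1=2,2=3] -> levels [5 6 5 6]
Step 6: flows [0=2,1->2,3->2] -> levels [5 5 7 5]
Step 7: flows [2->0,2->1,2->3] -> levels [6 6 4 6]
Tank 2 first reaches <=4 at step 7

Answer: 7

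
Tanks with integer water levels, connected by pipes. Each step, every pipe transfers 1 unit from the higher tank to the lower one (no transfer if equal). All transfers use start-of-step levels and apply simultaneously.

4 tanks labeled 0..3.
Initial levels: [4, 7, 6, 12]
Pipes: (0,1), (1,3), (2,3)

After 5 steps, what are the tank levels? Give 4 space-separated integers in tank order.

Answer: 7 8 8 6

Derivation:
Step 1: flows [1->0,3->1,3->2] -> levels [5 7 7 10]
Step 2: flows [1->0,3->1,3->2] -> levels [6 7 8 8]
Step 3: flows [1->0,3->1,2=3] -> levels [7 7 8 7]
Step 4: flows [0=1,1=3,2->3] -> levels [7 7 7 8]
Step 5: flows [0=1,3->1,3->2] -> levels [7 8 8 6]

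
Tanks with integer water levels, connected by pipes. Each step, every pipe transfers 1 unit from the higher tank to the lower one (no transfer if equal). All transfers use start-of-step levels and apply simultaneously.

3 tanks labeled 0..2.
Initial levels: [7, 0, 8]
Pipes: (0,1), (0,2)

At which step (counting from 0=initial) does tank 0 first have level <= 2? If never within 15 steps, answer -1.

Answer: -1

Derivation:
Step 1: flows [0->1,2->0] -> levels [7 1 7]
Step 2: flows [0->1,0=2] -> levels [6 2 7]
Step 3: flows [0->1,2->0] -> levels [6 3 6]
Step 4: flows [0->1,0=2] -> levels [5 4 6]
Step 5: flows [0->1,2->0] -> levels [5 5 5]
Step 6: flows [0=1,0=2] -> levels [5 5 5]
  -> stable; tank 0 stays at 5 > 2
Tank 0 never reaches <=2 within 15 steps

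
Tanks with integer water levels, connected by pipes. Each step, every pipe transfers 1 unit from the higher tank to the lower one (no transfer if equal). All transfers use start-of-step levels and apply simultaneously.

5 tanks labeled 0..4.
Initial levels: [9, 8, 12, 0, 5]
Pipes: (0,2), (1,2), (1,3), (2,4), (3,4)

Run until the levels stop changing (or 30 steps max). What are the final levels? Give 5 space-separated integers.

Step 1: flows [2->0,2->1,1->3,2->4,4->3] -> levels [10 8 9 2 5]
Step 2: flows [0->2,2->1,1->3,2->4,4->3] -> levels [9 8 8 4 5]
Step 3: flows [0->2,1=2,1->3,2->4,4->3] -> levels [8 7 8 6 5]
Step 4: flows [0=2,2->1,1->3,2->4,3->4] -> levels [8 7 6 6 7]
Step 5: flows [0->2,1->2,1->3,4->2,4->3] -> levels [7 5 9 8 5]
Step 6: flows [2->0,2->1,3->1,2->4,3->4] -> levels [8 7 6 6 7]
  -> period-2 cycle: step 6 state = step 4 state; never stabilizes
  -> state at step 30: (30-4) mod 2 = 0, same as step 4 -> [8 7 6 6 7]

Answer: 8 7 6 6 7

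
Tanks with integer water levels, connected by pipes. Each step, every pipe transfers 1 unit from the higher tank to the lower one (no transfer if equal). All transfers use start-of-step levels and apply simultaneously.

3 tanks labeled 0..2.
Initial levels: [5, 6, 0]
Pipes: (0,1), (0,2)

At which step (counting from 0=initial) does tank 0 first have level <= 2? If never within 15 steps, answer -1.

Answer: -1

Derivation:
Step 1: flows [1->0,0->2] -> levels [5 5 1]
Step 2: flows [0=1,0->2] -> levels [4 5 2]
Step 3: flows [1->0,0->2] -> levels [4 4 3]
Step 4: flows [0=1,0->2] -> levels [3 4 4]
Step 5: flows [1->0,2->0] -> levels [5 3 3]
Step 6: flows [0->1,0->2] -> levels [3 4 4]
  -> period-2 cycle (repeats step 4); tank 0 never drops to <=2
Tank 0 never reaches <=2 within 15 steps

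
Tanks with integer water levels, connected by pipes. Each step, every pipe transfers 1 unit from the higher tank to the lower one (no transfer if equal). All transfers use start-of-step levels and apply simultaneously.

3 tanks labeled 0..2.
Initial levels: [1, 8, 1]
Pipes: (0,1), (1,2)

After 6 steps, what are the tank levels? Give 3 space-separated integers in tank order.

Answer: 3 4 3

Derivation:
Step 1: flows [1->0,1->2] -> levels [2 6 2]
Step 2: flows [1->0,1->2] -> levels [3 4 3]
Step 3: flows [1->0,1->2] -> levels [4 2 4]
Step 4: flows [0->1,2->1] -> levels [3 4 3]
  -> period-2 cycle: step 4 state = step 2 state
  -> state at step 6: (6-2) mod 2 = 0, same as step 2 -> [3 4 3]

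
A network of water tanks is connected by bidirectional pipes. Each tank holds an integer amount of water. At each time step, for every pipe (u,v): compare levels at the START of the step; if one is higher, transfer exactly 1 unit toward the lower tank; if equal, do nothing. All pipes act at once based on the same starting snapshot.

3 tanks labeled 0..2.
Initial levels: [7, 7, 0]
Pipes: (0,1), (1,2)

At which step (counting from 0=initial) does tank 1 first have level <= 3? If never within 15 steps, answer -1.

Step 1: flows [0=1,1->2] -> levels [7 6 1]
Step 2: flows [0->1,1->2] -> levels [6 6 2]
Step 3: flows [0=1,1->2] -> levels [6 5 3]
Step 4: flows [0->1,1->2] -> levels [5 5 4]
Step 5: flows [0=1,1->2] -> levels [5 4 5]
Step 6: flows [0->1,2->1] -> levels [4 6 4]
Step 7: flows [1->0,1->2] -> levels [5 4 5]
  -> period-2 cycle (repeats step 5); tank 1 never drops to <=3
Tank 1 never reaches <=3 within 15 steps

Answer: -1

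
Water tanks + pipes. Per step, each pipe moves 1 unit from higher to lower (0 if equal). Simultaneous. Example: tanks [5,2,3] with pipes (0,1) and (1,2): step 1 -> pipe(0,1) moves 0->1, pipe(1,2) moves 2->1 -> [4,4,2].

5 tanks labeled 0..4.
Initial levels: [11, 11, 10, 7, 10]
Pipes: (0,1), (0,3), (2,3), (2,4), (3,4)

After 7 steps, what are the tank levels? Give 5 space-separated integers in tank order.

Answer: 9 11 9 11 9

Derivation:
Step 1: flows [0=1,0->3,2->3,2=4,4->3] -> levels [10 11 9 10 9]
Step 2: flows [1->0,0=3,3->2,2=4,3->4] -> levels [11 10 10 8 10]
Step 3: flows [0->1,0->3,2->3,2=4,4->3] -> levels [9 11 9 11 9]
Step 4: flows [1->0,3->0,3->2,2=4,3->4] -> levels [11 10 10 8 10]
  -> period-2 cycle: step 4 state = step 2 state
  -> state at step 7: (7-2) mod 2 = 1, same as step 3 -> [9 11 9 11 9]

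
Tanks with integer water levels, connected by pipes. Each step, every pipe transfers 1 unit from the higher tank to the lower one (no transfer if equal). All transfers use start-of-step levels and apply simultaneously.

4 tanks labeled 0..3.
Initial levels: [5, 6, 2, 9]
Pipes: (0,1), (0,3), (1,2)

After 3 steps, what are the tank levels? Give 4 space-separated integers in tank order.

Answer: 6 5 4 7

Derivation:
Step 1: flows [1->0,3->0,1->2] -> levels [7 4 3 8]
Step 2: flows [0->1,3->0,1->2] -> levels [7 4 4 7]
Step 3: flows [0->1,0=3,1=2] -> levels [6 5 4 7]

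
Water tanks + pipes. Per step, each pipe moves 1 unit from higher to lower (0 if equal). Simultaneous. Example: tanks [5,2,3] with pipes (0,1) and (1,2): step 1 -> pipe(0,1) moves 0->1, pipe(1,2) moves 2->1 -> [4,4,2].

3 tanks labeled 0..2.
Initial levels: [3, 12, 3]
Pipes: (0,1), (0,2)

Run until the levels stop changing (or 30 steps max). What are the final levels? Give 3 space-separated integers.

Answer: 6 6 6

Derivation:
Step 1: flows [1->0,0=2] -> levels [4 11 3]
Step 2: flows [1->0,0->2] -> levels [4 10 4]
Step 3: flows [1->0,0=2] -> levels [5 9 4]
Step 4: flows [1->0,0->2] -> levels [5 8 5]
Step 5: flows [1->0,0=2] -> levels [6 7 5]
Step 6: flows [1->0,0->2] -> levels [6 6 6]
Step 7: flows [0=1,0=2] -> levels [6 6 6]
  -> stable (no change)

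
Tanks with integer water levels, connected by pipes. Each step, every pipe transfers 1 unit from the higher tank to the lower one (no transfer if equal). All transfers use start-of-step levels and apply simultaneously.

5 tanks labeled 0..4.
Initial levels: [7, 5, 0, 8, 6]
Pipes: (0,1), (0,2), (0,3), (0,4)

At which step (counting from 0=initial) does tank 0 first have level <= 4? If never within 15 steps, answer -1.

Answer: 3

Derivation:
Step 1: flows [0->1,0->2,3->0,0->4] -> levels [5 6 1 7 7]
Step 2: flows [1->0,0->2,3->0,4->0] -> levels [7 5 2 6 6]
Step 3: flows [0->1,0->2,0->3,0->4] -> levels [3 6 3 7 7]
Tank 0 first reaches <=4 at step 3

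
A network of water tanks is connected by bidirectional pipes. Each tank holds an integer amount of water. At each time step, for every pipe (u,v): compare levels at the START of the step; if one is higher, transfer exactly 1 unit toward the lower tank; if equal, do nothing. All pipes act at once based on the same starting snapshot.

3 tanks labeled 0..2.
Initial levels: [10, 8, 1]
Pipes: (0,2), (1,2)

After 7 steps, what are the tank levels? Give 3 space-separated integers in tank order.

Answer: 6 6 7

Derivation:
Step 1: flows [0->2,1->2] -> levels [9 7 3]
Step 2: flows [0->2,1->2] -> levels [8 6 5]
Step 3: flows [0->2,1->2] -> levels [7 5 7]
Step 4: flows [0=2,2->1] -> levels [7 6 6]
Step 5: flows [0->2,1=2] -> levels [6 6 7]
Step 6: flows [2->0,2->1] -> levels [7 7 5]
Step 7: flows [0->2,1->2] -> levels [6 6 7]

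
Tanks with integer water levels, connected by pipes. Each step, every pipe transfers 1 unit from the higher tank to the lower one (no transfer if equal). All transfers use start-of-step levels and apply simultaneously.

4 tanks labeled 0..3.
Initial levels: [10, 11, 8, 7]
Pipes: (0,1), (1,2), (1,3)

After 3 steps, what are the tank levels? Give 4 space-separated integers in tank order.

Step 1: flows [1->0,1->2,1->3] -> levels [11 8 9 8]
Step 2: flows [0->1,2->1,1=3] -> levels [10 10 8 8]
Step 3: flows [0=1,1->2,1->3] -> levels [10 8 9 9]

Answer: 10 8 9 9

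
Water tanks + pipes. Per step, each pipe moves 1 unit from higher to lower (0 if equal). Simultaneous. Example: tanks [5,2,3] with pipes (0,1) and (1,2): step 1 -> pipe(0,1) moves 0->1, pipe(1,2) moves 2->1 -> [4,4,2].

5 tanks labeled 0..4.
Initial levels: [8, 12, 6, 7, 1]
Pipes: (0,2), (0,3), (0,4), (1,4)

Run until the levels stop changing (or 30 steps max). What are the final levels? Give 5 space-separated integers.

Answer: 8 8 6 6 6

Derivation:
Step 1: flows [0->2,0->3,0->4,1->4] -> levels [5 11 7 8 3]
Step 2: flows [2->0,3->0,0->4,1->4] -> levels [6 10 6 7 5]
Step 3: flows [0=2,3->0,0->4,1->4] -> levels [6 9 6 6 7]
Step 4: flows [0=2,0=3,4->0,1->4] -> levels [7 8 6 6 7]
Step 5: flows [0->2,0->3,0=4,1->4] -> levels [5 7 7 7 8]
Step 6: flows [2->0,3->0,4->0,4->1] -> levels [8 8 6 6 6]
Step 7: flows [0->2,0->3,0->4,1->4] -> levels [5 7 7 7 8]
  -> period-2 cycle: step 7 state = step 5 state; never stabilizes
  -> state at step 30: (30-5) mod 2 = 1, same as step 6 -> [8 8 6 6 6]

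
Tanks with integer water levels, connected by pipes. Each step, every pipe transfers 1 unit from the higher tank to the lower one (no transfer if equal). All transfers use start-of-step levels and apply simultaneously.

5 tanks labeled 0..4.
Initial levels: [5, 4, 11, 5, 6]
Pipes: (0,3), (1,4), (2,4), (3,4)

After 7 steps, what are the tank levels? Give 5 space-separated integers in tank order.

Answer: 5 7 7 7 5

Derivation:
Step 1: flows [0=3,4->1,2->4,4->3] -> levels [5 5 10 6 5]
Step 2: flows [3->0,1=4,2->4,3->4] -> levels [6 5 9 4 7]
Step 3: flows [0->3,4->1,2->4,4->3] -> levels [5 6 8 6 6]
Step 4: flows [3->0,1=4,2->4,3=4] -> levels [6 6 7 5 7]
Step 5: flows [0->3,4->1,2=4,4->3] -> levels [5 7 7 7 5]
Step 6: flows [3->0,1->4,2->4,3->4] -> levels [6 6 6 5 8]
Step 7: flows [0->3,4->1,4->2,4->3] -> levels [5 7 7 7 5]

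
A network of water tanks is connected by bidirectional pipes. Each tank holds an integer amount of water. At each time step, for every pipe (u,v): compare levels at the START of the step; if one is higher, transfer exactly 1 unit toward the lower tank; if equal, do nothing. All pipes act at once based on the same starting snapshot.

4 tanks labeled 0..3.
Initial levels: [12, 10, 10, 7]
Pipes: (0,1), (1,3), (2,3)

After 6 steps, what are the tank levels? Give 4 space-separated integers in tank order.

Step 1: flows [0->1,1->3,2->3] -> levels [11 10 9 9]
Step 2: flows [0->1,1->3,2=3] -> levels [10 10 9 10]
Step 3: flows [0=1,1=3,3->2] -> levels [10 10 10 9]
Step 4: flows [0=1,1->3,2->3] -> levels [10 9 9 11]
Step 5: flows [0->1,3->1,3->2] -> levels [9 11 10 9]
Step 6: flows [1->0,1->3,2->3] -> levels [10 9 9 11]

Answer: 10 9 9 11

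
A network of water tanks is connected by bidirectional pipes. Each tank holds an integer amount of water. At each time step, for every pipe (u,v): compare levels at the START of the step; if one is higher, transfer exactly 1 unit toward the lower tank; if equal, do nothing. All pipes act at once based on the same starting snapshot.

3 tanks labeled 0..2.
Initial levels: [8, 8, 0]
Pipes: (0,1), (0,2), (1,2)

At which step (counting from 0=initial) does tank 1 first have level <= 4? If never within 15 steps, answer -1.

Step 1: flows [0=1,0->2,1->2] -> levels [7 7 2]
Step 2: flows [0=1,0->2,1->2] -> levels [6 6 4]
Step 3: flows [0=1,0->2,1->2] -> levels [5 5 6]
Step 4: flows [0=1,2->0,2->1] -> levels [6 6 4]
  -> period-2 cycle (repeats step 2); tank 1 never drops to <=4
Tank 1 never reaches <=4 within 15 steps

Answer: -1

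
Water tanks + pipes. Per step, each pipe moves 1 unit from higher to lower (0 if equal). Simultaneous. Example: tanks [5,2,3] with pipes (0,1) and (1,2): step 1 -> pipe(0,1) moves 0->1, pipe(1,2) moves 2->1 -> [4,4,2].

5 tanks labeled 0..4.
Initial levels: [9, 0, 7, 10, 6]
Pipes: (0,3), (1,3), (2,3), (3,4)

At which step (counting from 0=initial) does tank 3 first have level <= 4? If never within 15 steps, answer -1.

Answer: 5

Derivation:
Step 1: flows [3->0,3->1,3->2,3->4] -> levels [10 1 8 6 7]
Step 2: flows [0->3,3->1,2->3,4->3] -> levels [9 2 7 8 6]
Step 3: flows [0->3,3->1,3->2,3->4] -> levels [8 3 8 6 7]
Step 4: flows [0->3,3->1,2->3,4->3] -> levels [7 4 7 8 6]
Step 5: flows [3->0,3->1,3->2,3->4] -> levels [8 5 8 4 7]
Tank 3 first reaches <=4 at step 5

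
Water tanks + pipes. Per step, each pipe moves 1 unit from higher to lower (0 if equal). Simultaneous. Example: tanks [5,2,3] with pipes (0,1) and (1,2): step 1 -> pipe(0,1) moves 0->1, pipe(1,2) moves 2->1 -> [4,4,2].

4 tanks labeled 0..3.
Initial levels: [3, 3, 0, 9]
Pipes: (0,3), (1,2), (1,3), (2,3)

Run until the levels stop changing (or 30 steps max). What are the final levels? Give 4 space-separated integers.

Step 1: flows [3->0,1->2,3->1,3->2] -> levels [4 3 2 6]
Step 2: flows [3->0,1->2,3->1,3->2] -> levels [5 3 4 3]
Step 3: flows [0->3,2->1,1=3,2->3] -> levels [4 4 2 5]
Step 4: flows [3->0,1->2,3->1,3->2] -> levels [5 4 4 2]
Step 5: flows [0->3,1=2,1->3,2->3] -> levels [4 3 3 5]
Step 6: flows [3->0,1=2,3->1,3->2] -> levels [5 4 4 2]
  -> period-2 cycle: step 6 state = step 4 state; never stabilizes
  -> state at step 30: (30-4) mod 2 = 0, same as step 4 -> [5 4 4 2]

Answer: 5 4 4 2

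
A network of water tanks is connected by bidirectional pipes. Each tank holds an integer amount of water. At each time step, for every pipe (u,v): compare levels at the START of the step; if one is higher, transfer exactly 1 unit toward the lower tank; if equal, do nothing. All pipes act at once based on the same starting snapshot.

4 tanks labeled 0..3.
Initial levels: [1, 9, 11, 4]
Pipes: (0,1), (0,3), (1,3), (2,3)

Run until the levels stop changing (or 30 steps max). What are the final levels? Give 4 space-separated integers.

Step 1: flows [1->0,3->0,1->3,2->3] -> levels [3 7 10 5]
Step 2: flows [1->0,3->0,1->3,2->3] -> levels [5 5 9 6]
Step 3: flows [0=1,3->0,3->1,2->3] -> levels [6 6 8 5]
Step 4: flows [0=1,0->3,1->3,2->3] -> levels [5 5 7 8]
Step 5: flows [0=1,3->0,3->1,3->2] -> levels [6 6 8 5]
  -> period-2 cycle: step 5 state = step 3 state; never stabilizes
  -> state at step 30: (30-3) mod 2 = 1, same as step 4 -> [5 5 7 8]

Answer: 5 5 7 8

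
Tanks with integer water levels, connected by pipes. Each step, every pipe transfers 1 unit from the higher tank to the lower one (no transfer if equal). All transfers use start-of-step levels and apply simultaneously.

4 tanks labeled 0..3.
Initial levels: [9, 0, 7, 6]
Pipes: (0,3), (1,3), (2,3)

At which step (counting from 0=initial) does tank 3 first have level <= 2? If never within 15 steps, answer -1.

Answer: -1

Derivation:
Step 1: flows [0->3,3->1,2->3] -> levels [8 1 6 7]
Step 2: flows [0->3,3->1,3->2] -> levels [7 2 7 6]
Step 3: flows [0->3,3->1,2->3] -> levels [6 3 6 7]
Step 4: flows [3->0,3->1,3->2] -> levels [7 4 7 4]
Step 5: flows [0->3,1=3,2->3] -> levels [6 4 6 6]
Step 6: flows [0=3,3->1,2=3] -> levels [6 5 6 5]
Step 7: flows [0->3,1=3,2->3] -> levels [5 5 5 7]
Step 8: flows [3->0,3->1,3->2] -> levels [6 6 6 4]
Step 9: flows [0->3,1->3,2->3] -> levels [5 5 5 7]
  -> period-2 cycle (repeats step 7); tank 3 never drops to <=2
Tank 3 never reaches <=2 within 15 steps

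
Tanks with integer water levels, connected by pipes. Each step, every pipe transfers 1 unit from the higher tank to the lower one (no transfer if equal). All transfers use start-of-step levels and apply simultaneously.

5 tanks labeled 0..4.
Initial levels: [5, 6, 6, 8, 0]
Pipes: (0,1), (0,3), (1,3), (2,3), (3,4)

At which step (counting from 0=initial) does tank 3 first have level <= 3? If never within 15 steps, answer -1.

Answer: 5

Derivation:
Step 1: flows [1->0,3->0,3->1,3->2,3->4] -> levels [7 6 7 4 1]
Step 2: flows [0->1,0->3,1->3,2->3,3->4] -> levels [5 6 6 6 2]
Step 3: flows [1->0,3->0,1=3,2=3,3->4] -> levels [7 5 6 4 3]
Step 4: flows [0->1,0->3,1->3,2->3,3->4] -> levels [5 5 5 6 4]
Step 5: flows [0=1,3->0,3->1,3->2,3->4] -> levels [6 6 6 2 5]
Tank 3 first reaches <=3 at step 5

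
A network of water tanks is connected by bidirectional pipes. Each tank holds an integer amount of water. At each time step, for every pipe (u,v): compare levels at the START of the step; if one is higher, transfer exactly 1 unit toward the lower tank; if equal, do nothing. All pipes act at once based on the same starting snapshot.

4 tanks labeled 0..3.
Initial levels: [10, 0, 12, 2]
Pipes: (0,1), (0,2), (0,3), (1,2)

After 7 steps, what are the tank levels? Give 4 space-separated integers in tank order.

Step 1: flows [0->1,2->0,0->3,2->1] -> levels [9 2 10 3]
Step 2: flows [0->1,2->0,0->3,2->1] -> levels [8 4 8 4]
Step 3: flows [0->1,0=2,0->3,2->1] -> levels [6 6 7 5]
Step 4: flows [0=1,2->0,0->3,2->1] -> levels [6 7 5 6]
Step 5: flows [1->0,0->2,0=3,1->2] -> levels [6 5 7 6]
Step 6: flows [0->1,2->0,0=3,2->1] -> levels [6 7 5 6]
  -> period-2 cycle: step 6 state = step 4 state
  -> state at step 7: (7-4) mod 2 = 1, same as step 5 -> [6 5 7 6]

Answer: 6 5 7 6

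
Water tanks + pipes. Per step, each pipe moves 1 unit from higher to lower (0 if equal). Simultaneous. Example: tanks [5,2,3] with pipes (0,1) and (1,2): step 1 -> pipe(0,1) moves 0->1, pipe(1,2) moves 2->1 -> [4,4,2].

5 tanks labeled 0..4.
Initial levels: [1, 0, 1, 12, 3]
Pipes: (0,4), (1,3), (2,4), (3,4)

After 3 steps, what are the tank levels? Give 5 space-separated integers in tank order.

Step 1: flows [4->0,3->1,4->2,3->4] -> levels [2 1 2 10 2]
Step 2: flows [0=4,3->1,2=4,3->4] -> levels [2 2 2 8 3]
Step 3: flows [4->0,3->1,4->2,3->4] -> levels [3 3 3 6 2]

Answer: 3 3 3 6 2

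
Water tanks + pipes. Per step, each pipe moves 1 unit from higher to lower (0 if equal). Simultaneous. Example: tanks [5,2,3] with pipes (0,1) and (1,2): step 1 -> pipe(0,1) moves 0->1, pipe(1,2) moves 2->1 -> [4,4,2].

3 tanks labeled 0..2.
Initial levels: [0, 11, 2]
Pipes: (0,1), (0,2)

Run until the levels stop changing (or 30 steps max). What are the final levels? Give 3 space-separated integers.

Step 1: flows [1->0,2->0] -> levels [2 10 1]
Step 2: flows [1->0,0->2] -> levels [2 9 2]
Step 3: flows [1->0,0=2] -> levels [3 8 2]
Step 4: flows [1->0,0->2] -> levels [3 7 3]
Step 5: flows [1->0,0=2] -> levels [4 6 3]
Step 6: flows [1->0,0->2] -> levels [4 5 4]
Step 7: flows [1->0,0=2] -> levels [5 4 4]
Step 8: flows [0->1,0->2] -> levels [3 5 5]
Step 9: flows [1->0,2->0] -> levels [5 4 4]
  -> period-2 cycle: step 9 state = step 7 state; never stabilizes
  -> state at step 30: (30-7) mod 2 = 1, same as step 8 -> [3 5 5]

Answer: 3 5 5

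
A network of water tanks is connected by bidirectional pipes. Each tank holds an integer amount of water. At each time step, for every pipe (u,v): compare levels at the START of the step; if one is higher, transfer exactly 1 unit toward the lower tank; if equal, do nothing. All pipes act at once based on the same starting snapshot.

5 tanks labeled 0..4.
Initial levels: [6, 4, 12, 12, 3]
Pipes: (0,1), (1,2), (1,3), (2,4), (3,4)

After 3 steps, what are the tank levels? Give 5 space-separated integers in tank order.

Answer: 7 7 7 7 9

Derivation:
Step 1: flows [0->1,2->1,3->1,2->4,3->4] -> levels [5 7 10 10 5]
Step 2: flows [1->0,2->1,3->1,2->4,3->4] -> levels [6 8 8 8 7]
Step 3: flows [1->0,1=2,1=3,2->4,3->4] -> levels [7 7 7 7 9]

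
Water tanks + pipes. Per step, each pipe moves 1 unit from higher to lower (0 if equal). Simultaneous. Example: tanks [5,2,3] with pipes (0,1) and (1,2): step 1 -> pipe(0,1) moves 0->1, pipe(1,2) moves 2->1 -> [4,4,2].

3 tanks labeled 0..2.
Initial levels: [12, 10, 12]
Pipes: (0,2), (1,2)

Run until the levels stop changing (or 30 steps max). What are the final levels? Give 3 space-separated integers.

Step 1: flows [0=2,2->1] -> levels [12 11 11]
Step 2: flows [0->2,1=2] -> levels [11 11 12]
Step 3: flows [2->0,2->1] -> levels [12 12 10]
Step 4: flows [0->2,1->2] -> levels [11 11 12]
  -> period-2 cycle: step 4 state = step 2 state; never stabilizes
  -> state at step 30: (30-2) mod 2 = 0, same as step 2 -> [11 11 12]

Answer: 11 11 12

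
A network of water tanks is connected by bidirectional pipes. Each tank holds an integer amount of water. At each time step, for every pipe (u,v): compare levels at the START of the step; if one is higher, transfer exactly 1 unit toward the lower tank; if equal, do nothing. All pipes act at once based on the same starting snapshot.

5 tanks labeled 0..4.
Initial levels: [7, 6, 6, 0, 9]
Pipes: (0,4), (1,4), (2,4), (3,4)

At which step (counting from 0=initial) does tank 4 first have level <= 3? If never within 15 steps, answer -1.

Step 1: flows [4->0,4->1,4->2,4->3] -> levels [8 7 7 1 5]
Step 2: flows [0->4,1->4,2->4,4->3] -> levels [7 6 6 2 7]
Step 3: flows [0=4,4->1,4->2,4->3] -> levels [7 7 7 3 4]
Step 4: flows [0->4,1->4,2->4,4->3] -> levels [6 6 6 4 6]
Step 5: flows [0=4,1=4,2=4,4->3] -> levels [6 6 6 5 5]
Step 6: flows [0->4,1->4,2->4,3=4] -> levels [5 5 5 5 8]
Step 7: flows [4->0,4->1,4->2,4->3] -> levels [6 6 6 6 4]
Step 8: flows [0->4,1->4,2->4,3->4] -> levels [5 5 5 5 8]
  -> period-2 cycle (repeats step 6); tank 4 never drops to <=3
Tank 4 never reaches <=3 within 15 steps

Answer: -1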